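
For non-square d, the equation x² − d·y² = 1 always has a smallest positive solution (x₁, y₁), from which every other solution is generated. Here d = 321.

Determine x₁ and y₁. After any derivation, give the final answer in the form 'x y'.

d=321: √d = [17; 1,10,1,34] (ℓ=4, even), read p_3/q_3
step 0: (17, 1)  from 17·(1,0) + (0,1)
…
step 2: (197, 11)  from 10·(18,1) + (17,1)
step 3: (215, 12)  from 1·(197,11) + (18,1)
fundamental: x₁=215, y₁=12  (since 46225 − 321·144 = 1)

215 12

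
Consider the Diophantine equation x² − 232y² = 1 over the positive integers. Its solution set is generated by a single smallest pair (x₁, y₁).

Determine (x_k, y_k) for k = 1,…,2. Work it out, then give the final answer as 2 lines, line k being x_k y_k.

√232 = [15; 4,3,7,3,4,30, …], period ℓ=6 (even) → k=5
k=0  a_k=15  p_k/q_k = 15/1
…
k=3  a_k=7  p_k/q_k = 1447/95
k=4  a_k=3  p_k/q_k = 4539/298
k=5  a_k=4  p_k/q_k = 19603/1287
→ (19603, 1287).  Check: 19603²=384277609, 232·1287²=384277608, difference 1.
n=2: (19603,1287)∘(19603,1287) = (19603·19603+232·1287·1287, 19603·1287+1287·19603) = (768555217,50458122)

19603 1287
768555217 50458122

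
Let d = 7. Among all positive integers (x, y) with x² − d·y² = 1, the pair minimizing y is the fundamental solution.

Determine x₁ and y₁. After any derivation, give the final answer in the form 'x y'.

[2; 1,1,1,4] for √7; ℓ=4 ⇒ convergent index 3
a_0=2:  p_0=2·1+0=2,  q_0=2·0+1=1
…
a_2=1:  p_2=1·3+2=5,  q_2=1·1+1=2
a_3=1:  p_3=1·5+3=8,  q_3=1·2+1=3
fundamental: x₁=8, y₁=3  (since 64 − 7·9 = 1)

8 3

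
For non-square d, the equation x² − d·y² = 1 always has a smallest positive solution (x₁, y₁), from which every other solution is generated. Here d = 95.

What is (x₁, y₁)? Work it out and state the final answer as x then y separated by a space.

√95 → a₀=9, period (1,2,1,18); ℓ=4 even so k=3
a_0=9:  p_0=9·1+0=9,  q_0=9·0+1=1
a_1=1:  p_1=1·9+1=10,  q_1=1·1+0=1
a_2=2:  p_2=2·10+9=29,  q_2=2·1+1=3
a_3=1:  p_3=1·29+10=39,  q_3=1·3+1=4
(x₁, y₁) = (39, 4);  39² − 95·4² = 1 ✓

39 4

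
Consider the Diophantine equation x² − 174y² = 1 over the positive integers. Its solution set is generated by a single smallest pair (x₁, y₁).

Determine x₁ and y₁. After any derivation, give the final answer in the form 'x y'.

√174 = [13; 5,4,5,26, …], period ℓ=4 (even) → k=3
k=0  a_k=13  p_k/q_k = 13/1
…
k=2  a_k=4  p_k/q_k = 277/21
k=3  a_k=5  p_k/q_k = 1451/110
→ (1451, 110).  Check: 1451²=2105401, 174·110²=2105400, difference 1.

1451 110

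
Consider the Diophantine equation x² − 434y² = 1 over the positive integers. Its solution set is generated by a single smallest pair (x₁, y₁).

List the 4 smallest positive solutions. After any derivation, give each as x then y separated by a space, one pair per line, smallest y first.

√434 → a₀=20, period (1,4,1,40); ℓ=4 even so k=3
a_0=20:  p_0=20·1+0=20,  q_0=20·0+1=1
a_1=1:  p_1=1·20+1=21,  q_1=1·1+0=1
a_2=4:  p_2=4·21+20=104,  q_2=4·1+1=5
a_3=1:  p_3=1·104+21=125,  q_3=1·5+1=6
(x₁, y₁) = (125, 6);  125² − 434·6² = 1 ✓
(125+6√434)^2 = 31249 + 1500√434
(125+6√434)^3 = 7812125 + 374994√434
(125+6√434)^4 = 1953000001 + 93747000√434

125 6
31249 1500
7812125 374994
1953000001 93747000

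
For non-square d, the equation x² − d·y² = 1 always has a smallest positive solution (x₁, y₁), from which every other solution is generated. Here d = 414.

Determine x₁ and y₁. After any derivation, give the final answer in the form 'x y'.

√414 → a₀=20, period (2,1,7,2,7,1,2,40); ℓ=8 even so k=7
step 0: (20, 1)  from 20·(1,0) + (0,1)
step 1: (41, 2)  from 2·(20,1) + (1,0)
step 2: (61, 3)  from 1·(41,2) + (20,1)
step 3: (468, 23)  from 7·(61,3) + (41,2)
step 4: (997, 49)  from 2·(468,23) + (61,3)
step 5: (7447, 366)  from 7·(997,49) + (468,23)
step 6: (8444, 415)  from 1·(7447,366) + (997,49)
step 7: (24335, 1196)  from 2·(8444,415) + (7447,366)
fundamental: x₁=24335, y₁=1196  (since 592192225 − 414·1430416 = 1)

24335 1196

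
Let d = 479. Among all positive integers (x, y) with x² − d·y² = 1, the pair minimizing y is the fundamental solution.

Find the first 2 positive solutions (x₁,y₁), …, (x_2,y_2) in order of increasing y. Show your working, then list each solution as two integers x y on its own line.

2989440 136591
17873503027199 816661198080

√479 → a₀=21, period (1,7,1,3,2,21,2,3,1,7,1,42); ℓ=12 even so k=11
a_0=21:  p_0=21·1+0=21,  q_0=21·0+1=1
a_1=1:  p_1=1·21+1=22,  q_1=1·1+0=1
…
a_3=1:  p_3=1·175+22=197,  q_3=1·8+1=9
a_4=3:  p_4=3·197+175=766,  q_4=3·9+8=35
…
a_10=7:  p_10=7·340591+264712=2648849,  q_10=7·15562+12095=121029
a_11=1:  p_11=1·2648849+340591=2989440,  q_11=1·121029+15562=136591
(x₁, y₁) = (2989440, 136591);  2989440² − 479·136591² = 1 ✓
(2989440+136591√479)^2 = 17873503027199 + 816661198080√479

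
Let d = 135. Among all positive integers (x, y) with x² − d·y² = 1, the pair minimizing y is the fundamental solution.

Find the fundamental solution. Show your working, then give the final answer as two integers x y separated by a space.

d=135: √d = [11; 1,1,1,1,1,1,1,22] (ℓ=8, even), read p_7/q_7
step 0: (11, 1)  from 11·(1,0) + (0,1)
…
step 5: (93, 8)  from 1·(58,5) + (35,3)
step 6: (151, 13)  from 1·(93,8) + (58,5)
step 7: (244, 21)  from 1·(151,13) + (93,8)
fundamental: x₁=244, y₁=21  (since 59536 − 135·441 = 1)

244 21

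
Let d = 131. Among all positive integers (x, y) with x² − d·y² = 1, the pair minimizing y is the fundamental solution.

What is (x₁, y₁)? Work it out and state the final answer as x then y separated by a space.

10610 927

[11; 2,4,11,4,2,22] for √131; ℓ=6 ⇒ convergent index 5
a_0=11:  p_0=11·1+0=11,  q_0=11·0+1=1
a_1=2:  p_1=2·11+1=23,  q_1=2·1+0=2
a_2=4:  p_2=4·23+11=103,  q_2=4·2+1=9
a_3=11:  p_3=11·103+23=1156,  q_3=11·9+2=101
a_4=4:  p_4=4·1156+103=4727,  q_4=4·101+9=413
a_5=2:  p_5=2·4727+1156=10610,  q_5=2·413+101=927
→ (10610, 927).  Check: 10610²=112572100, 131·927²=112572099, difference 1.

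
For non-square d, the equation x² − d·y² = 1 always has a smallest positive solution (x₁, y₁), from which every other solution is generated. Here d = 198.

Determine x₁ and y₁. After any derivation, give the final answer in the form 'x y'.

197 14

d=198: √d = [14; 14,28] (ℓ=2, even), read p_1/q_1
step 0: (14, 1)  from 14·(1,0) + (0,1)
step 1: (197, 14)  from 14·(14,1) + (1,0)
(x₁, y₁) = (197, 14);  197² − 198·14² = 1 ✓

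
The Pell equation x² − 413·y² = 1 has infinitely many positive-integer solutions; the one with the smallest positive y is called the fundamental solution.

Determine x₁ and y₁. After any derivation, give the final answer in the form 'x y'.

√413 → a₀=20, period (3,9,1,4,1,9,3,40); ℓ=8 even so k=7
i=0: a=20 ⇒ p=20, q=1
i=1: a=3 ⇒ p=61, q=3
i=2: a=9 ⇒ p=569, q=28
i=3: a=1 ⇒ p=630, q=31
i=4: a=4 ⇒ p=3089, q=152
i=5: a=1 ⇒ p=3719, q=183
i=6: a=9 ⇒ p=36560, q=1799
i=7: a=3 ⇒ p=113399, q=5580
→ (113399, 5580).  Check: 113399²=12859333201, 413·5580²=12859333200, difference 1.

113399 5580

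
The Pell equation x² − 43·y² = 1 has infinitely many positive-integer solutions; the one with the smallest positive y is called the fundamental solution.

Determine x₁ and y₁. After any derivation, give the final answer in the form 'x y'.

√43 = [6; 1,1,3,1,5,1,3,1,1,12, …], period ℓ=10 (even) → k=9
k=0  a_k=6  p_k/q_k = 6/1
k=1  a_k=1  p_k/q_k = 7/1
…
k=5  a_k=5  p_k/q_k = 341/52
…
k=8  a_k=1  p_k/q_k = 1941/296
k=9  a_k=1  p_k/q_k = 3482/531
→ (3482, 531).  Check: 3482²=12124324, 43·531²=12124323, difference 1.

3482 531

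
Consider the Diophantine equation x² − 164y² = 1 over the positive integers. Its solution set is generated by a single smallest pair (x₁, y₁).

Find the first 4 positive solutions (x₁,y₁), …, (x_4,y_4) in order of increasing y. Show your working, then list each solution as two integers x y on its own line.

[12; 1,4,6,4,1,24] for √164; ℓ=6 ⇒ convergent index 5
step 0: (12, 1)  from 12·(1,0) + (0,1)
step 1: (13, 1)  from 1·(12,1) + (1,0)
step 2: (64, 5)  from 4·(13,1) + (12,1)
…
step 4: (1652, 129)  from 4·(397,31) + (64,5)
step 5: (2049, 160)  from 1·(1652,129) + (397,31)
→ (2049, 160).  Check: 2049²=4198401, 164·160²=4198400, difference 1.
(x_2, y_2) = (2049·2049 + 164·160·160, 2049·160 + 160·2049) = (8396801, 655680)
(x_3, y_3) = (2049·8396801 + 164·160·655680, 2049·655680 + 160·8396801) = (34410088449, 2686976480)
(x_4, y_4) = (2049·34410088449 + 164·160·2686976480, 2049·2686976480 + 160·34410088449) = (141012534067201, 11011228959360)

2049 160
8396801 655680
34410088449 2686976480
141012534067201 11011228959360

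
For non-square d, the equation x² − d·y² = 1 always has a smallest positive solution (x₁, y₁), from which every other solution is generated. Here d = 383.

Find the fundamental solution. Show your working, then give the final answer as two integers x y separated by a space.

18768 959

√383 → a₀=19, period (1,1,3,19,3,1,1,38); ℓ=8 even so k=7
step 0: (19, 1)  from 19·(1,0) + (0,1)
step 1: (20, 1)  from 1·(19,1) + (1,0)
step 2: (39, 2)  from 1·(20,1) + (19,1)
step 3: (137, 7)  from 3·(39,2) + (20,1)
step 4: (2642, 135)  from 19·(137,7) + (39,2)
…
step 6: (10705, 547)  from 1·(8063,412) + (2642,135)
step 7: (18768, 959)  from 1·(10705,547) + (8063,412)
(x₁, y₁) = (18768, 959);  18768² − 383·959² = 1 ✓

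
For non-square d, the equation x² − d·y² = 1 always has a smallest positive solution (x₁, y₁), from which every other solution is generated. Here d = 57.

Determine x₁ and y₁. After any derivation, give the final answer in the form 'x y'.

151 20

√57 → a₀=7, period (1,1,4,1,1,14); ℓ=6 even so k=5
i=0: a=7 ⇒ p=7, q=1
…
i=2: a=1 ⇒ p=15, q=2
…
i=4: a=1 ⇒ p=83, q=11
i=5: a=1 ⇒ p=151, q=20
→ (151, 20).  Check: 151²=22801, 57·20²=22800, difference 1.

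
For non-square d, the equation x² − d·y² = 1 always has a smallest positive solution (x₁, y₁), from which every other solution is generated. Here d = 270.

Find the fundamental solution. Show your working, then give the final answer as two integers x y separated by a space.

[16; 2,3,6,3,2,32] for √270; ℓ=6 ⇒ convergent index 5
step 0: (16, 1)  from 16·(1,0) + (0,1)
step 1: (33, 2)  from 2·(16,1) + (1,0)
…
step 4: (2284, 139)  from 3·(723,44) + (115,7)
step 5: (5291, 322)  from 2·(2284,139) + (723,44)
→ (5291, 322).  Check: 5291²=27994681, 270·322²=27994680, difference 1.

5291 322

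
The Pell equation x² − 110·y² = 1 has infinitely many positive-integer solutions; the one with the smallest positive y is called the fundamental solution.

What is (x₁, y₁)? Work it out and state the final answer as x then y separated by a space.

21 2

[10; 2,20] for √110; ℓ=2 ⇒ convergent index 1
k=0  a_k=10  p_k/q_k = 10/1
k=1  a_k=2  p_k/q_k = 21/2
fundamental: x₁=21, y₁=2  (since 441 − 110·4 = 1)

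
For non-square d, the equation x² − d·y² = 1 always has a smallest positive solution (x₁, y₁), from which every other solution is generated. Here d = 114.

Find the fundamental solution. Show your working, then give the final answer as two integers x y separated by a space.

d=114: √d = [10; 1,2,10,2,1,20] (ℓ=6, even), read p_5/q_5
k=0  a_k=10  p_k/q_k = 10/1
…
k=4  a_k=2  p_k/q_k = 694/65
k=5  a_k=1  p_k/q_k = 1025/96
fundamental: x₁=1025, y₁=96  (since 1050625 − 114·9216 = 1)

1025 96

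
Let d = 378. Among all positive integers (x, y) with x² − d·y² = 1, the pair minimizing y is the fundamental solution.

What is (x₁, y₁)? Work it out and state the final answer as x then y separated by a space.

√378 = [19; 2,3,1,4,1,3,2,38, …], period ℓ=8 (even) → k=7
a_0=19:  p_0=19·1+0=19,  q_0=19·0+1=1
a_1=2:  p_1=2·19+1=39,  q_1=2·1+0=2
…
a_5=1:  p_5=1·836+175=1011,  q_5=1·43+9=52
a_6=3:  p_6=3·1011+836=3869,  q_6=3·52+43=199
a_7=2:  p_7=2·3869+1011=8749,  q_7=2·199+52=450
→ (8749, 450).  Check: 8749²=76545001, 378·450²=76545000, difference 1.

8749 450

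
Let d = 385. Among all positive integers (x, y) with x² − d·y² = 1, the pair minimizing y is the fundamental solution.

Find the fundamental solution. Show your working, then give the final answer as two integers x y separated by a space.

[19; 1,1,1,1,1,…,1,1,38] for √385; ℓ=16 ⇒ convergent index 15
step 0: (19, 1)  from 19·(1,0) + (0,1)
step 1: (20, 1)  from 1·(19,1) + (1,0)
step 2: (39, 2)  from 1·(20,1) + (19,1)
step 3: (59, 3)  from 1·(39,2) + (20,1)
…
step 5: (157, 8)  from 1·(98,5) + (59,3)
step 6: (569, 29)  from 3·(157,8) + (98,5)
…
step 8: (2021, 103)  from 2·(726,37) + (569,29)
step 9: (2747, 140)  from 1·(2021,103) + (726,37)
step 10: (10262, 523)  from 3·(2747,140) + (2021,103)
…
step 12: (23271, 1186)  from 1·(13009,663) + (10262,523)
step 13: (36280, 1849)  from 1·(23271,1186) + (13009,663)
step 14: (59551, 3035)  from 1·(36280,1849) + (23271,1186)
step 15: (95831, 4884)  from 1·(59551,3035) + (36280,1849)
(x₁, y₁) = (95831, 4884);  95831² − 385·4884² = 1 ✓

95831 4884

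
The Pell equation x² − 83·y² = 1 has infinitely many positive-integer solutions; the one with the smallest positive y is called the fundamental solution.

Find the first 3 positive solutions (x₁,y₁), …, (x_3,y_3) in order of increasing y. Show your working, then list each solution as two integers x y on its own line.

√83 → a₀=9, period (9,18); ℓ=2 even so k=1
a_0=9:  p_0=9·1+0=9,  q_0=9·0+1=1
a_1=9:  p_1=9·9+1=82,  q_1=9·1+0=9
→ (82, 9).  Check: 82²=6724, 83·9²=6723, difference 1.
n=2: (82,9)∘(82,9) = (82·82+83·9·9, 82·9+9·82) = (13447,1476)
n=3: (13447,1476)∘(82,9) = (82·13447+83·9·1476, 82·1476+9·13447) = (2205226,242055)

82 9
13447 1476
2205226 242055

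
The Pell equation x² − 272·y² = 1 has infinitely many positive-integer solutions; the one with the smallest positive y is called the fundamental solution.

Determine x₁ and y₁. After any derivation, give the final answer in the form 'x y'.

d=272: √d = [16; 2,32] (ℓ=2, even), read p_1/q_1
step 0: (16, 1)  from 16·(1,0) + (0,1)
step 1: (33, 2)  from 2·(16,1) + (1,0)
→ (33, 2).  Check: 33²=1089, 272·2²=1088, difference 1.

33 2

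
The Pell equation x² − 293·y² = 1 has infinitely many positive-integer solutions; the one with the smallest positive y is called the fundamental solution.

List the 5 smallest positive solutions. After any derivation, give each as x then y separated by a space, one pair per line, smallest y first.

12320649 719780
303596783562401 17736313474440
7481018815602612315849 437045785745090703340
184342013978870716056521769601 10769375446188914321717060880
4542426500373511536803322165613266249 265371389643423565052112223737518900

√293 → a₀=17, period (8,1,1,8,34); ℓ=5 odd so k=9
step 0: (17, 1)  from 17·(1,0) + (0,1)
step 1: (137, 8)  from 8·(17,1) + (1,0)
step 2: (154, 9)  from 1·(137,8) + (17,1)
step 3: (291, 17)  from 1·(154,9) + (137,8)
step 4: (2482, 145)  from 8·(291,17) + (154,9)
step 5: (84679, 4947)  from 34·(2482,145) + (291,17)
step 6: (679914, 39721)  from 8·(84679,4947) + (2482,145)
…
step 8: (1444507, 84389)  from 1·(764593,44668) + (679914,39721)
step 9: (12320649, 719780)  from 8·(1444507,84389) + (764593,44668)
fundamental: x₁=12320649, y₁=719780  (since 151798391781201 − 293·518083248400 = 1)
(12320649+719780√293)^2 = 303596783562401 + 17736313474440√293
(12320649+719780√293)^3 = 7481018815602612315849 + 437045785745090703340√293
(12320649+719780√293)^4 = 184342013978870716056521769601 + 10769375446188914321717060880√293
(12320649+719780√293)^5 = 4542426500373511536803322165613266249 + 265371389643423565052112223737518900√293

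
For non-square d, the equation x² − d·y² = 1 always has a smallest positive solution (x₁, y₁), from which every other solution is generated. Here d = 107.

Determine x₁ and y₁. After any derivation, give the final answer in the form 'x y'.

962 93

[10; 2,1,9,1,2,20] for √107; ℓ=6 ⇒ convergent index 5
i=0: a=10 ⇒ p=10, q=1
i=1: a=2 ⇒ p=21, q=2
i=2: a=1 ⇒ p=31, q=3
i=3: a=9 ⇒ p=300, q=29
i=4: a=1 ⇒ p=331, q=32
i=5: a=2 ⇒ p=962, q=93
fundamental: x₁=962, y₁=93  (since 925444 − 107·8649 = 1)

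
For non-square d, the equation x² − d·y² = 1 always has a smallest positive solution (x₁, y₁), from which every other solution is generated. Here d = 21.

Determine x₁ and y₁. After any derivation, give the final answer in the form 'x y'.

55 12

√21 = [4; 1,1,2,1,1,8, …], period ℓ=6 (even) → k=5
i=0: a=4 ⇒ p=4, q=1
i=1: a=1 ⇒ p=5, q=1
…
i=4: a=1 ⇒ p=32, q=7
i=5: a=1 ⇒ p=55, q=12
(x₁, y₁) = (55, 12);  55² − 21·12² = 1 ✓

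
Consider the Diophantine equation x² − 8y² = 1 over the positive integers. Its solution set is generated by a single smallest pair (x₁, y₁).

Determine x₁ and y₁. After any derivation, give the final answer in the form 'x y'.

√8 → a₀=2, period (1,4); ℓ=2 even so k=1
a_0=2:  p_0=2·1+0=2,  q_0=2·0+1=1
a_1=1:  p_1=1·2+1=3,  q_1=1·1+0=1
→ (3, 1).  Check: 3²=9, 8·1²=8, difference 1.

3 1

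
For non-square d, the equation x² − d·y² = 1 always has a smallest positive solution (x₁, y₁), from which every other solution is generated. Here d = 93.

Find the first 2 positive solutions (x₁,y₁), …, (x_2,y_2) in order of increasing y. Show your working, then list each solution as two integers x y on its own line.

d=93: √d = [9; 1,1,1,4,6,4,1,1,1,18] (ℓ=10, even), read p_9/q_9
step 0: (9, 1)  from 9·(1,0) + (0,1)
step 1: (10, 1)  from 1·(9,1) + (1,0)
…
step 5: (839, 87)  from 6·(135,14) + (29,3)
…
step 8: (7821, 811)  from 1·(4330,449) + (3491,362)
step 9: (12151, 1260)  from 1·(7821,811) + (4330,449)
→ (12151, 1260).  Check: 12151²=147646801, 93·1260²=147646800, difference 1.
(x_2, y_2) = (12151·12151 + 93·1260·1260, 12151·1260 + 1260·12151) = (295293601, 30620520)

12151 1260
295293601 30620520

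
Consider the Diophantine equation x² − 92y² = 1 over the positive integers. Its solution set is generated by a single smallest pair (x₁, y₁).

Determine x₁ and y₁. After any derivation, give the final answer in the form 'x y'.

1151 120

√92 → a₀=9, period (1,1,2,4,2,1,1,18); ℓ=8 even so k=7
step 0: (9, 1)  from 9·(1,0) + (0,1)
step 1: (10, 1)  from 1·(9,1) + (1,0)
…
step 3: (48, 5)  from 2·(19,2) + (10,1)
…
step 5: (470, 49)  from 2·(211,22) + (48,5)
step 6: (681, 71)  from 1·(470,49) + (211,22)
step 7: (1151, 120)  from 1·(681,71) + (470,49)
(x₁, y₁) = (1151, 120);  1151² − 92·120² = 1 ✓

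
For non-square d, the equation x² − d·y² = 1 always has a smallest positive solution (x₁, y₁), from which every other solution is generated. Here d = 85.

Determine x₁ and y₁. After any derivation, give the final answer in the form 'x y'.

285769 30996

√85 = [9; 4,1,1,4,18, …], period ℓ=5 (odd) → k=9
k=0  a_k=9  p_k/q_k = 9/1
…
k=3  a_k=1  p_k/q_k = 83/9
k=4  a_k=4  p_k/q_k = 378/41
k=5  a_k=18  p_k/q_k = 6887/747
…
k=7  a_k=1  p_k/q_k = 34813/3776
k=8  a_k=1  p_k/q_k = 62739/6805
k=9  a_k=4  p_k/q_k = 285769/30996
→ (285769, 30996).  Check: 285769²=81663921361, 85·30996²=81663921360, difference 1.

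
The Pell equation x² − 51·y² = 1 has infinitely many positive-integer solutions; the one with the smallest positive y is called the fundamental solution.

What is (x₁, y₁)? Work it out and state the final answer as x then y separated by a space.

√51 → a₀=7, period (7,14); ℓ=2 even so k=1
k=0  a_k=7  p_k/q_k = 7/1
k=1  a_k=7  p_k/q_k = 50/7
→ (50, 7).  Check: 50²=2500, 51·7²=2499, difference 1.

50 7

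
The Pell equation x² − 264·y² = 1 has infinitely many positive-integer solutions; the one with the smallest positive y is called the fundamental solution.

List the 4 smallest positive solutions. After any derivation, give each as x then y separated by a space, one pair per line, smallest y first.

[16; 4,32] for √264; ℓ=2 ⇒ convergent index 1
i=0: a=16 ⇒ p=16, q=1
i=1: a=4 ⇒ p=65, q=4
fundamental: x₁=65, y₁=4  (since 4225 − 264·16 = 1)
(x_2, y_2) = (65·65 + 264·4·4, 65·4 + 4·65) = (8449, 520)
(x_3, y_3) = (65·8449 + 264·4·520, 65·520 + 4·8449) = (1098305, 67596)
(x_4, y_4) = (65·1098305 + 264·4·67596, 65·67596 + 4·1098305) = (142771201, 8786960)

65 4
8449 520
1098305 67596
142771201 8786960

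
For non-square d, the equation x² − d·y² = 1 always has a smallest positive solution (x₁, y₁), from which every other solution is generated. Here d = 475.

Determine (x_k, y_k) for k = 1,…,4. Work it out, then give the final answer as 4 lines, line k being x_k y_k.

√475 = [21; 1,3,1,6,2,6,1,3,1,42, …], period ℓ=10 (even) → k=9
step 0: (21, 1)  from 21·(1,0) + (0,1)
step 1: (22, 1)  from 1·(21,1) + (1,0)
…
step 3: (109, 5)  from 1·(87,4) + (22,1)
…
step 6: (10287, 472)  from 6·(1591,73) + (741,34)
…
step 8: (45921, 2107)  from 3·(11878,545) + (10287,472)
step 9: (57799, 2652)  from 1·(45921,2107) + (11878,545)
(x₁, y₁) = (57799, 2652);  57799² − 475·2652² = 1 ✓
(x_2, y_2) = (57799·57799 + 475·2652·2652, 57799·2652 + 2652·57799) = (6681448801, 306565896)
(x_3, y_3) = (57799·6681448801 + 475·2652·306565896, 57799·306565896 + 2652·6681448801) = (772362118440199, 35438404443156)
(x_4, y_4) = (57799·772362118440199 + 475·2652·35438404443156, 57799·35438404443156 + 2652·772362118440199) = (89283516160768675201, 4096608676513381392)

57799 2652
6681448801 306565896
772362118440199 35438404443156
89283516160768675201 4096608676513381392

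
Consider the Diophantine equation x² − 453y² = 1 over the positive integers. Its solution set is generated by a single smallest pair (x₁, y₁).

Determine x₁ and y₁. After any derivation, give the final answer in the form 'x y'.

√453 = [21; 3,1,1,10,14,10,1,1,3,42, …], period ℓ=10 (even) → k=9
step 0: (21, 1)  from 21·(1,0) + (0,1)
…
step 3: (149, 7)  from 1·(85,4) + (64,3)
…
step 6: (223565, 10504)  from 10·(22199,1043) + (1575,74)
…
step 8: (469329, 22051)  from 1·(245764,11547) + (223565,10504)
step 9: (1653751, 77700)  from 3·(469329,22051) + (245764,11547)
→ (1653751, 77700).  Check: 1653751²=2734892370001, 453·77700²=2734892370000, difference 1.

1653751 77700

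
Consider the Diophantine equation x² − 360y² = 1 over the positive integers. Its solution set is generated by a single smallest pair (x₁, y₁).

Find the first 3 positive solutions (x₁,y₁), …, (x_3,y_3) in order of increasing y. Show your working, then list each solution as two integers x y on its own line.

19 1
721 38
27379 1443

√360 = [18; 1,36, …], period ℓ=2 (even) → k=1
a_0=18:  p_0=18·1+0=18,  q_0=18·0+1=1
a_1=1:  p_1=1·18+1=19,  q_1=1·1+0=1
fundamental: x₁=19, y₁=1  (since 361 − 360·1 = 1)
(19+1√360)^2 = 721 + 38√360
(19+1√360)^3 = 27379 + 1443√360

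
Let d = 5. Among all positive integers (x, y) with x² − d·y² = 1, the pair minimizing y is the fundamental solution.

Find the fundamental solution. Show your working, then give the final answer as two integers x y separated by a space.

9 4

[2; 4] for √5; ℓ=1 ⇒ convergent index 1
k=0  a_k=2  p_k/q_k = 2/1
k=1  a_k=4  p_k/q_k = 9/4
→ (9, 4).  Check: 9²=81, 5·4²=80, difference 1.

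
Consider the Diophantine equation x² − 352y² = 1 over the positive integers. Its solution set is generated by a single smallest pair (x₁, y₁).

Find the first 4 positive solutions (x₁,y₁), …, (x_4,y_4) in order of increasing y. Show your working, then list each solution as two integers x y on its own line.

77617 4137
12048797377 642203058
1870383011943601 99691749501435
290347036464004160257 15475549041463557732

[18; 1,3,5,9,5,3,1,36] for √352; ℓ=8 ⇒ convergent index 7
k=0  a_k=18  p_k/q_k = 18/1
k=1  a_k=1  p_k/q_k = 19/1
k=2  a_k=3  p_k/q_k = 75/4
k=3  a_k=5  p_k/q_k = 394/21
…
k=6  a_k=3  p_k/q_k = 59118/3151
k=7  a_k=1  p_k/q_k = 77617/4137
→ (77617, 4137).  Check: 77617²=6024398689, 352·4137²=6024398688, difference 1.
(x_2, y_2) = (77617·77617 + 352·4137·4137, 77617·4137 + 4137·77617) = (12048797377, 642203058)
(x_3, y_3) = (77617·12048797377 + 352·4137·642203058, 77617·642203058 + 4137·12048797377) = (1870383011943601, 99691749501435)
(x_4, y_4) = (77617·1870383011943601 + 352·4137·99691749501435, 77617·99691749501435 + 4137·1870383011943601) = (290347036464004160257, 15475549041463557732)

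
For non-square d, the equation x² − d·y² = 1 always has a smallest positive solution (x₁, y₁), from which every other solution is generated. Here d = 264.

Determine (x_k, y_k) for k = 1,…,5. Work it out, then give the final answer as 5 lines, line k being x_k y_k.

√264 = [16; 4,32, …], period ℓ=2 (even) → k=1
step 0: (16, 1)  from 16·(1,0) + (0,1)
step 1: (65, 4)  from 4·(16,1) + (1,0)
(x₁, y₁) = (65, 4);  65² − 264·4² = 1 ✓
n=2: (65,4)∘(65,4) = (65·65+264·4·4, 65·4+4·65) = (8449,520)
n=3: (8449,520)∘(65,4) = (65·8449+264·4·520, 65·520+4·8449) = (1098305,67596)
n=4: (1098305,67596)∘(65,4) = (65·1098305+264·4·67596, 65·67596+4·1098305) = (142771201,8786960)
n=5: (142771201,8786960)∘(65,4) = (65·142771201+264·4·8786960, 65·8786960+4·142771201) = (18559157825,1142237204)

65 4
8449 520
1098305 67596
142771201 8786960
18559157825 1142237204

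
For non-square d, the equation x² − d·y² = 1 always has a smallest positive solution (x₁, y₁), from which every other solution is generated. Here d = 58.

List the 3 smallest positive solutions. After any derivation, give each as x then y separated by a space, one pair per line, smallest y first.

19603 2574
768555217 100916244
30131975818099 3956522259690

[7; 1,1,1,1,1,1,14] for √58; ℓ=7 ⇒ convergent index 13
step 0: (7, 1)  from 7·(1,0) + (0,1)
step 1: (8, 1)  from 1·(7,1) + (1,0)
…
step 4: (38, 5)  from 1·(23,3) + (15,2)
step 5: (61, 8)  from 1·(38,5) + (23,3)
step 6: (99, 13)  from 1·(61,8) + (38,5)
step 7: (1447, 190)  from 14·(99,13) + (61,8)
…
step 9: (2993, 393)  from 1·(1546,203) + (1447,190)
…
step 12: (12071, 1585)  from 1·(7532,989) + (4539,596)
step 13: (19603, 2574)  from 1·(12071,1585) + (7532,989)
fundamental: x₁=19603, y₁=2574  (since 384277609 − 58·6625476 = 1)
(x_2, y_2) = (19603·19603 + 58·2574·2574, 19603·2574 + 2574·19603) = (768555217, 100916244)
(x_3, y_3) = (19603·768555217 + 58·2574·100916244, 19603·100916244 + 2574·768555217) = (30131975818099, 3956522259690)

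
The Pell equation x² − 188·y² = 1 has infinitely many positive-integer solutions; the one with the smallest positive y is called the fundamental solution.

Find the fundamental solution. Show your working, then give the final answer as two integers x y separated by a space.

[13; 1,2,2,6,2,2,1,26] for √188; ℓ=8 ⇒ convergent index 7
step 0: (13, 1)  from 13·(1,0) + (0,1)
…
step 2: (41, 3)  from 2·(14,1) + (13,1)
step 3: (96, 7)  from 2·(41,3) + (14,1)
…
step 6: (3277, 239)  from 2·(1330,97) + (617,45)
step 7: (4607, 336)  from 1·(3277,239) + (1330,97)
→ (4607, 336).  Check: 4607²=21224449, 188·336²=21224448, difference 1.

4607 336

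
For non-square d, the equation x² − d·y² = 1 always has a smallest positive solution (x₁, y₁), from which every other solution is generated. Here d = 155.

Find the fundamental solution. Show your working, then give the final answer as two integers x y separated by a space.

[12; 2,4,2,24] for √155; ℓ=4 ⇒ convergent index 3
i=0: a=12 ⇒ p=12, q=1
i=1: a=2 ⇒ p=25, q=2
i=2: a=4 ⇒ p=112, q=9
i=3: a=2 ⇒ p=249, q=20
(x₁, y₁) = (249, 20);  249² − 155·20² = 1 ✓

249 20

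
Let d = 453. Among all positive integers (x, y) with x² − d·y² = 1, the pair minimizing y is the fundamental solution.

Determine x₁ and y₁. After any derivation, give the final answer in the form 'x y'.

1653751 77700

√453 = [21; 3,1,1,10,14,10,1,1,3,42, …], period ℓ=10 (even) → k=9
i=0: a=21 ⇒ p=21, q=1
i=1: a=3 ⇒ p=64, q=3
…
i=4: a=10 ⇒ p=1575, q=74
i=5: a=14 ⇒ p=22199, q=1043
i=6: a=10 ⇒ p=223565, q=10504
i=7: a=1 ⇒ p=245764, q=11547
i=8: a=1 ⇒ p=469329, q=22051
i=9: a=3 ⇒ p=1653751, q=77700
fundamental: x₁=1653751, y₁=77700  (since 2734892370001 − 453·6037290000 = 1)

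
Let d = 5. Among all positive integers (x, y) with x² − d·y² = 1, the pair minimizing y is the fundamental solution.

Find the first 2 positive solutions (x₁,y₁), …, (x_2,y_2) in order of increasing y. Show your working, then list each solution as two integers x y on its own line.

9 4
161 72

√5 → a₀=2, period (4); ℓ=1 odd so k=1
i=0: a=2 ⇒ p=2, q=1
i=1: a=4 ⇒ p=9, q=4
fundamental: x₁=9, y₁=4  (since 81 − 5·16 = 1)
(x_2, y_2) = (9·9 + 5·4·4, 9·4 + 4·9) = (161, 72)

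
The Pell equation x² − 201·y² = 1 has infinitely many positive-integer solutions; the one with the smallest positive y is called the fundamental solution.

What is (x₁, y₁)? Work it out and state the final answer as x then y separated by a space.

515095 36332

√201 = [14; 5,1,1,1,2,…,1,5,28, …], period ℓ=14 (even) → k=13
a_0=14:  p_0=14·1+0=14,  q_0=14·0+1=1
a_1=5:  p_1=5·14+1=71,  q_1=5·1+0=5
a_2=1:  p_2=1·71+14=85,  q_2=1·5+1=6
a_3=1:  p_3=1·85+71=156,  q_3=1·6+5=11
a_4=1:  p_4=1·156+85=241,  q_4=1·11+6=17
a_5=2:  p_5=2·241+156=638,  q_5=2·17+11=45
a_6=1:  p_6=1·638+241=879,  q_6=1·45+17=62
…
a_11=1:  p_11=1·33317+24768=58085,  q_11=1·2350+1747=4097
a_12=1:  p_12=1·58085+33317=91402,  q_12=1·4097+2350=6447
a_13=5:  p_13=5·91402+58085=515095,  q_13=5·6447+4097=36332
(x₁, y₁) = (515095, 36332);  515095² − 201·36332² = 1 ✓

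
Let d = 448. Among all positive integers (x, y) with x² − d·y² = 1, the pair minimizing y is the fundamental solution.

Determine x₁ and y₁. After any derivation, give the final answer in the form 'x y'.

√448 → a₀=21, period (6,42); ℓ=2 even so k=1
k=0  a_k=21  p_k/q_k = 21/1
k=1  a_k=6  p_k/q_k = 127/6
(x₁, y₁) = (127, 6);  127² − 448·6² = 1 ✓

127 6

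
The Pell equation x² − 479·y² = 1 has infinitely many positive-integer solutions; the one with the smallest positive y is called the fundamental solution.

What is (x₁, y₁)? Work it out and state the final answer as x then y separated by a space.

2989440 136591

√479 → a₀=21, period (1,7,1,3,2,21,2,3,1,7,1,42); ℓ=12 even so k=11
step 0: (21, 1)  from 21·(1,0) + (0,1)
step 1: (22, 1)  from 1·(21,1) + (1,0)
step 2: (175, 8)  from 7·(22,1) + (21,1)
step 3: (197, 9)  from 1·(175,8) + (22,1)
step 4: (766, 35)  from 3·(197,9) + (175,8)
step 5: (1729, 79)  from 2·(766,35) + (197,9)
step 6: (37075, 1694)  from 21·(1729,79) + (766,35)
step 7: (75879, 3467)  from 2·(37075,1694) + (1729,79)
step 8: (264712, 12095)  from 3·(75879,3467) + (37075,1694)
step 9: (340591, 15562)  from 1·(264712,12095) + (75879,3467)
step 10: (2648849, 121029)  from 7·(340591,15562) + (264712,12095)
step 11: (2989440, 136591)  from 1·(2648849,121029) + (340591,15562)
fundamental: x₁=2989440, y₁=136591  (since 8936751513600 − 479·18657101281 = 1)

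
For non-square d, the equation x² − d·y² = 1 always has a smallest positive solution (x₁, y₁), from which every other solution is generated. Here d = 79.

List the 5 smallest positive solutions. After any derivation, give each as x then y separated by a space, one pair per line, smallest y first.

d=79: √d = [8; 1,7,1,16] (ℓ=4, even), read p_3/q_3
i=0: a=8 ⇒ p=8, q=1
…
i=2: a=7 ⇒ p=71, q=8
i=3: a=1 ⇒ p=80, q=9
(x₁, y₁) = (80, 9);  80² − 79·9² = 1 ✓
k=2:  x_2 = 80·80+79·9·9 = 12799,  y_2 = 80·9+9·80 = 1440
k=3:  x_3 = 80·12799+79·9·1440 = 2047760,  y_3 = 80·1440+9·12799 = 230391
k=4:  x_4 = 80·2047760+79·9·230391 = 327628801,  y_4 = 80·230391+9·2047760 = 36861120
k=5:  x_5 = 80·327628801+79·9·36861120 = 52418560400,  y_5 = 80·36861120+9·327628801 = 5897548809

80 9
12799 1440
2047760 230391
327628801 36861120
52418560400 5897548809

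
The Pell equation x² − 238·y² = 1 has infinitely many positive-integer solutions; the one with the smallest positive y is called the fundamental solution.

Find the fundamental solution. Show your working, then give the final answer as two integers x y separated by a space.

11663 756

√238 = [15; 2,2,1,14,1,2,2,30, …], period ℓ=8 (even) → k=7
i=0: a=15 ⇒ p=15, q=1
i=1: a=2 ⇒ p=31, q=2
…
i=3: a=1 ⇒ p=108, q=7
i=4: a=14 ⇒ p=1589, q=103
…
i=6: a=2 ⇒ p=4983, q=323
i=7: a=2 ⇒ p=11663, q=756
(x₁, y₁) = (11663, 756);  11663² − 238·756² = 1 ✓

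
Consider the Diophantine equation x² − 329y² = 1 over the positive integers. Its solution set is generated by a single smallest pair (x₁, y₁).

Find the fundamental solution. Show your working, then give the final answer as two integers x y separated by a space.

2376415 131016

[18; 7,4,2,1,1,4,1,1,2,4,7,36] for √329; ℓ=12 ⇒ convergent index 11
k=0  a_k=18  p_k/q_k = 18/1
k=1  a_k=7  p_k/q_k = 127/7
…
k=3  a_k=2  p_k/q_k = 1179/65
…
k=5  a_k=1  p_k/q_k = 2884/159
k=6  a_k=4  p_k/q_k = 13241/730
k=7  a_k=1  p_k/q_k = 16125/889
k=8  a_k=1  p_k/q_k = 29366/1619
k=9  a_k=2  p_k/q_k = 74857/4127
k=10  a_k=4  p_k/q_k = 328794/18127
k=11  a_k=7  p_k/q_k = 2376415/131016
→ (2376415, 131016).  Check: 2376415²=5647348252225, 329·131016²=5647348252224, difference 1.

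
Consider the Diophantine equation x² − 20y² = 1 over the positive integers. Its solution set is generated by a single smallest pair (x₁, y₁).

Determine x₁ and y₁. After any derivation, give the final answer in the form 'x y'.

√20 → a₀=4, period (2,8); ℓ=2 even so k=1
k=0  a_k=4  p_k/q_k = 4/1
k=1  a_k=2  p_k/q_k = 9/2
fundamental: x₁=9, y₁=2  (since 81 − 20·4 = 1)

9 2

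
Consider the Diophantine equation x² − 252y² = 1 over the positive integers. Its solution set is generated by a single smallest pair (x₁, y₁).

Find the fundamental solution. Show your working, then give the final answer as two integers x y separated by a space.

[15; 1,6,1,30] for √252; ℓ=4 ⇒ convergent index 3
step 0: (15, 1)  from 15·(1,0) + (0,1)
step 1: (16, 1)  from 1·(15,1) + (1,0)
step 2: (111, 7)  from 6·(16,1) + (15,1)
step 3: (127, 8)  from 1·(111,7) + (16,1)
→ (127, 8).  Check: 127²=16129, 252·8²=16128, difference 1.

127 8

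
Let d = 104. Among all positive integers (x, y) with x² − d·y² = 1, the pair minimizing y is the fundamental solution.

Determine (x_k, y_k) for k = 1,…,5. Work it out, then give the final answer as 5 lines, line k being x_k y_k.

√104 = [10; 5,20, …], period ℓ=2 (even) → k=1
k=0  a_k=10  p_k/q_k = 10/1
k=1  a_k=5  p_k/q_k = 51/5
fundamental: x₁=51, y₁=5  (since 2601 − 104·25 = 1)
k=2:  x_2 = 51·51+104·5·5 = 5201,  y_2 = 51·5+5·51 = 510
k=3:  x_3 = 51·5201+104·5·510 = 530451,  y_3 = 51·510+5·5201 = 52015
k=4:  x_4 = 51·530451+104·5·52015 = 54100801,  y_4 = 51·52015+5·530451 = 5305020
k=5:  x_5 = 51·54100801+104·5·5305020 = 5517751251,  y_5 = 51·5305020+5·54100801 = 541060025

51 5
5201 510
530451 52015
54100801 5305020
5517751251 541060025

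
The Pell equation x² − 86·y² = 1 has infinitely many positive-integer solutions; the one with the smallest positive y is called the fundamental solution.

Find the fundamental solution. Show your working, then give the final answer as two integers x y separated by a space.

10405 1122

[9; 3,1,1,1,8,1,1,1,3,18] for √86; ℓ=10 ⇒ convergent index 9
k=0  a_k=9  p_k/q_k = 9/1
…
k=4  a_k=1  p_k/q_k = 102/11
k=5  a_k=8  p_k/q_k = 881/95
k=6  a_k=1  p_k/q_k = 983/106
…
k=8  a_k=1  p_k/q_k = 2847/307
k=9  a_k=3  p_k/q_k = 10405/1122
→ (10405, 1122).  Check: 10405²=108264025, 86·1122²=108264024, difference 1.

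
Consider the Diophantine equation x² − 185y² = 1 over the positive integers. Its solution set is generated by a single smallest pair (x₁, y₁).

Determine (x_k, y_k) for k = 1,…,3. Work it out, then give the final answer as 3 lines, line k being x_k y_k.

9249 680
171088001 12578640
3164785833249 232679682040

[13; 1,1,1,1,26] for √185; ℓ=5 ⇒ convergent index 9
k=0  a_k=13  p_k/q_k = 13/1
k=1  a_k=1  p_k/q_k = 14/1
…
k=3  a_k=1  p_k/q_k = 41/3
k=4  a_k=1  p_k/q_k = 68/5
k=5  a_k=26  p_k/q_k = 1809/133
…
k=8  a_k=1  p_k/q_k = 5563/409
k=9  a_k=1  p_k/q_k = 9249/680
→ (9249, 680).  Check: 9249²=85544001, 185·680²=85544000, difference 1.
n=2: (9249,680)∘(9249,680) = (9249·9249+185·680·680, 9249·680+680·9249) = (171088001,12578640)
n=3: (171088001,12578640)∘(9249,680) = (9249·171088001+185·680·12578640, 9249·12578640+680·171088001) = (3164785833249,232679682040)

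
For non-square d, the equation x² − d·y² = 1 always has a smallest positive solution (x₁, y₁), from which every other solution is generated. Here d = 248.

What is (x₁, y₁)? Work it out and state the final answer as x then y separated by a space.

√248 = [15; 1,2,1,30, …], period ℓ=4 (even) → k=3
k=0  a_k=15  p_k/q_k = 15/1
k=1  a_k=1  p_k/q_k = 16/1
k=2  a_k=2  p_k/q_k = 47/3
k=3  a_k=1  p_k/q_k = 63/4
fundamental: x₁=63, y₁=4  (since 3969 − 248·16 = 1)

63 4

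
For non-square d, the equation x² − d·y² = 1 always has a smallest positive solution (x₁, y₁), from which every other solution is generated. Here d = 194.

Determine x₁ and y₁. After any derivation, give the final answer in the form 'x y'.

√194 → a₀=13, period (1,12,1,26); ℓ=4 even so k=3
i=0: a=13 ⇒ p=13, q=1
…
i=2: a=12 ⇒ p=181, q=13
i=3: a=1 ⇒ p=195, q=14
(x₁, y₁) = (195, 14);  195² − 194·14² = 1 ✓

195 14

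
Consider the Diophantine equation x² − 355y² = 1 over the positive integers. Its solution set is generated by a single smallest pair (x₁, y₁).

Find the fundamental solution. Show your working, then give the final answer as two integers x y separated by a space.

954809 50676

d=355: √d = [18; 1,5,3,3,1,6,1,3,3,5,1,36] (ℓ=12, even), read p_11/q_11
i=0: a=18 ⇒ p=18, q=1
i=1: a=1 ⇒ p=19, q=1
i=2: a=5 ⇒ p=113, q=6
…
i=4: a=3 ⇒ p=1187, q=63
i=5: a=1 ⇒ p=1545, q=82
…
i=7: a=1 ⇒ p=12002, q=637
i=8: a=3 ⇒ p=46463, q=2466
i=9: a=3 ⇒ p=151391, q=8035
i=10: a=5 ⇒ p=803418, q=42641
i=11: a=1 ⇒ p=954809, q=50676
(x₁, y₁) = (954809, 50676);  954809² − 355·50676² = 1 ✓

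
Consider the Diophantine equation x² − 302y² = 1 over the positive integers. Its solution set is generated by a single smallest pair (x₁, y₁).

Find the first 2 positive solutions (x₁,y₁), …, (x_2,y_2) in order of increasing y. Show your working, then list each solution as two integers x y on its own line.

4276623 246092
36579008568257 2104885414632

√302 → a₀=17, period (2,1,1,1,4,…,1,2,34); ℓ=16 even so k=15
a_0=17:  p_0=17·1+0=17,  q_0=17·0+1=1
a_1=2:  p_1=2·17+1=35,  q_1=2·1+0=2
a_2=1:  p_2=1·35+17=52,  q_2=1·2+1=3
a_3=1:  p_3=1·52+35=87,  q_3=1·3+2=5
a_4=1:  p_4=1·87+52=139,  q_4=1·5+3=8
…
a_6=2:  p_6=2·643+139=1425,  q_6=2·37+8=82
a_7=1:  p_7=1·1425+643=2068,  q_7=1·82+37=119
a_8=16:  p_8=16·2068+1425=34513,  q_8=16·119+82=1986
…
a_10=2:  p_10=2·36581+34513=107675,  q_10=2·2105+1986=6196
…
a_12=1:  p_12=1·467281+107675=574956,  q_12=1·26889+6196=33085
…
a_14=1:  p_14=1·1042237+574956=1617193,  q_14=1·59974+33085=93059
a_15=2:  p_15=2·1617193+1042237=4276623,  q_15=2·93059+59974=246092
→ (4276623, 246092).  Check: 4276623²=18289504284129, 302·246092²=18289504284128, difference 1.
k=2:  x_2 = 4276623·4276623+302·246092·246092 = 36579008568257,  y_2 = 4276623·246092+246092·4276623 = 2104885414632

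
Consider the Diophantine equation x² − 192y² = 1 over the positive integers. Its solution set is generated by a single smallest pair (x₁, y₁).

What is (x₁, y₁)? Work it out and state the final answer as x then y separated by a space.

97 7

[13; 1,5,1,26] for √192; ℓ=4 ⇒ convergent index 3
a_0=13:  p_0=13·1+0=13,  q_0=13·0+1=1
a_1=1:  p_1=1·13+1=14,  q_1=1·1+0=1
a_2=5:  p_2=5·14+13=83,  q_2=5·1+1=6
a_3=1:  p_3=1·83+14=97,  q_3=1·6+1=7
→ (97, 7).  Check: 97²=9409, 192·7²=9408, difference 1.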